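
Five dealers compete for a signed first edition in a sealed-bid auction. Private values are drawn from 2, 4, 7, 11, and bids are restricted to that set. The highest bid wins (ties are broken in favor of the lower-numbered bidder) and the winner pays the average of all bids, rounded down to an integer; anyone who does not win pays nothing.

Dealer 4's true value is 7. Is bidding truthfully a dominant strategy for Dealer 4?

No

Consider the case where Dealer 1 bids 2, Dealer 2 bids 2, Dealer 3 bids 2 and Dealer 5 bids 2.
Truthful bid 7: wins, pays 3, utility 7 - 3 = 4.
Bid 4 instead: wins, pays 2, utility 7 - 2 = 5.
Since 5 > 4, bidding 4 is strictly better here, so truthful bidding is not dominant.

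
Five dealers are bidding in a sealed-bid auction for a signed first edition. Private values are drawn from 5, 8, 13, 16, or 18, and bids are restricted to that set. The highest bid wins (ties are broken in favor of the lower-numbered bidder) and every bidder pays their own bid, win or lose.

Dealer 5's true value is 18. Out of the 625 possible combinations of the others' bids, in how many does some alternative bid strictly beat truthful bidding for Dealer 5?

Others bid (5, 5, 5, 5): truth gives 0; bid 8 gives 10 > 0. Violating.
Others bid (5, 5, 5, 8): truth gives 0; bid 13 gives 5 > 0. Violating.
Others bid (5, 5, 5, 13): truth gives 0; bid 16 gives 2 > 0. Violating.
Others bid (5, 5, 5, 18): truth gives -18; bid 5 gives -5 > -18. Violating.
Others bid (5, 5, 5, 16): truth gives 0; no alternative beats it.
Others bid (5, 5, 8, 16): truth gives 0; no alternative beats it.
(Checking all 625 profiles: 450 have a profitable deviation, 175 do not.)

450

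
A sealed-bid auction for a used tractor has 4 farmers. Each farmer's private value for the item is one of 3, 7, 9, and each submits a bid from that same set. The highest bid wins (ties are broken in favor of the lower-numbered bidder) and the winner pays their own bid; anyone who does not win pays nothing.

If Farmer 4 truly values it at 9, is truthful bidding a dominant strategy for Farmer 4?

No

Consider the case where Farmer 1 bids 3, Farmer 2 bids 3 and Farmer 3 bids 3.
Truthful bid 9: wins, pays 9, utility 9 - 9 = 0.
Bid 7 instead: wins, pays 7, utility 9 - 7 = 2.
Since 2 > 0, bidding 7 is strictly better here, so truthful bidding is not dominant.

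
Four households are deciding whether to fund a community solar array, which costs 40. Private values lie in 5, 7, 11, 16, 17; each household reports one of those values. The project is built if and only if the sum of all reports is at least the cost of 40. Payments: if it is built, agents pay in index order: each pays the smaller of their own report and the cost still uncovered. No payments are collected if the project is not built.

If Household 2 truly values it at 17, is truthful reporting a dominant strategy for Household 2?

Consider the case where Household 1 reports 5, Household 3 reports 5 and Household 4 reports 16.
Truthful report 17: project built, pays 17, utility 17 - 17 = 0.
Report 16 instead: project built, pays 16, utility 17 - 16 = 1.
Since 1 > 0, reporting 16 is strictly better here, so truthful reporting is not dominant.

No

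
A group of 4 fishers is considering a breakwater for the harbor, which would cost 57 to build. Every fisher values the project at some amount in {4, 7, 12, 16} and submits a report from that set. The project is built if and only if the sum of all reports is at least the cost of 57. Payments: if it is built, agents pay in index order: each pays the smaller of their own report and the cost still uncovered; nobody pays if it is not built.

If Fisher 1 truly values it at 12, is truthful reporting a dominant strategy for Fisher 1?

Check each profile of the others' reports and compare truth against every alternative report.
Others report (4, 4, 4): truth gives 0, best alternative gives 0.
Others report (4, 4, 7): truth gives 0, best alternative gives 0.
Others report (4, 4, 12): truth gives 0, best alternative gives 0.
Others report (4, 4, 16): truth gives 0, best alternative gives 0.
Others report (4, 7, 4): truth gives 0, best alternative gives 0.
Others report (4, 7, 7): truth gives 0, best alternative gives 0.
(Remaining 58 profiles checked similarly; truth is weakly best in each.)
In every case the truthful report is at least as good as any alternative, so it is a dominant strategy.

Yes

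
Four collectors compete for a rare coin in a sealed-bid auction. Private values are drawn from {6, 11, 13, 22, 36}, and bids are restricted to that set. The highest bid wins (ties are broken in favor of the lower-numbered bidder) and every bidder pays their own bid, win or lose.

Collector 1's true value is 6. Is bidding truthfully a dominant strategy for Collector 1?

No

Consider the case where Collector 2 bids 6, Collector 3 bids 6 and Collector 4 bids 11.
Truthful bid 6: loses but pays 6, utility -6.
Bid 11 instead: wins, pays 11, utility 6 - 11 = -5.
Since -5 > -6, bidding 11 is strictly better here, so truthful bidding is not dominant.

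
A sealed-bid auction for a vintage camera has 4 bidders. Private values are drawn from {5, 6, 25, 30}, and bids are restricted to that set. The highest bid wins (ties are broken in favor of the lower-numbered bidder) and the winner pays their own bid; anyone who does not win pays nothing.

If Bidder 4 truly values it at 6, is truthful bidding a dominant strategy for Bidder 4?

Yes

Check each profile of the others' bids and compare truth against every alternative bid.
Others bid (5, 5, 5): truth gives 0, best alternative gives 0.
Others bid (5, 5, 6): truth gives 0, best alternative gives 0.
Others bid (5, 5, 25): truth gives 0, best alternative gives 0.
Others bid (5, 5, 30): truth gives 0, best alternative gives 0.
Others bid (5, 6, 5): truth gives 0, best alternative gives 0.
Others bid (5, 6, 6): truth gives 0, best alternative gives 0.
(Remaining 58 profiles checked similarly; truth is weakly best in each.)
In every case the truthful bid is at least as good as any alternative, so it is a dominant strategy.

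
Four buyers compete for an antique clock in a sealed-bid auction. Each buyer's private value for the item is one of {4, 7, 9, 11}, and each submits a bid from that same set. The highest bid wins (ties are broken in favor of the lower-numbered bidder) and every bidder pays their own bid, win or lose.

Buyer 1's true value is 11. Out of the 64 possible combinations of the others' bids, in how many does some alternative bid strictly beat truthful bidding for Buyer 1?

27

Others bid (4, 4, 4): truth gives 0; bid 4 gives 7 > 0. Violating.
Others bid (4, 4, 7): truth gives 0; bid 7 gives 4 > 0. Violating.
Others bid (4, 4, 9): truth gives 0; bid 9 gives 2 > 0. Violating.
Others bid (4, 7, 4): truth gives 0; bid 7 gives 4 > 0. Violating.
Others bid (4, 4, 11): truth gives 0; no alternative beats it.
Others bid (4, 7, 11): truth gives 0; no alternative beats it.
(Checking all 64 profiles: 27 have a profitable deviation, 37 do not.)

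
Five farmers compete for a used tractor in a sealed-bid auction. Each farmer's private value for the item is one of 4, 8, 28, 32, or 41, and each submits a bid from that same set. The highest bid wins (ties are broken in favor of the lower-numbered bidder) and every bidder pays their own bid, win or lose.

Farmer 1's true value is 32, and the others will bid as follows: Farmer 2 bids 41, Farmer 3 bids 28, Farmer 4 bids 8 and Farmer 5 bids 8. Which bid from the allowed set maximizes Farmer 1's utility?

4

Bid 4: loses but pays 4, utility -4.
Bid 8: loses but pays 8, utility -8.
Bid 28: loses but pays 28, utility -28.
Bid 32: loses but pays 32, utility -32.
Bid 41: wins, pays 41, utility 32 - 41 = -9.
The best choice is 4 with utility -4.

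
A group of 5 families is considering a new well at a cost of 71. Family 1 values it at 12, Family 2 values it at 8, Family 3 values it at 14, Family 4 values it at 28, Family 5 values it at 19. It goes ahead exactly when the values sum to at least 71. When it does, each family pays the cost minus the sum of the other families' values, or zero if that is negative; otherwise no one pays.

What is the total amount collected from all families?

33

Total value 81 ≥ cost 71, so it is built.
Family 1: others sum to 69; max(0, 71 - 69) = 2.
Family 2: others sum to 73; max(0, 71 - 73) = 0.
Family 3: others sum to 67; max(0, 71 - 67) = 4.
Family 4: others sum to 53; max(0, 71 - 53) = 18.
Family 5: others sum to 62; max(0, 71 - 62) = 9.
Total collected = 2 + 0 + 4 + 18 + 9 = 33.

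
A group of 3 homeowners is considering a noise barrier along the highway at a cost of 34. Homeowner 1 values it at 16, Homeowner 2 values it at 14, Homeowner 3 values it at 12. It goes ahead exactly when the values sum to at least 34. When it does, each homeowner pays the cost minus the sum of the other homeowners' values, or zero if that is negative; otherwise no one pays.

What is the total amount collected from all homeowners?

Total value 42 ≥ cost 34, so it is built.
Homeowner 1: others sum to 26; max(0, 34 - 26) = 8.
Homeowner 2: others sum to 28; max(0, 34 - 28) = 6.
Homeowner 3: others sum to 30; max(0, 34 - 30) = 4.
Total collected = 8 + 6 + 4 = 18.

18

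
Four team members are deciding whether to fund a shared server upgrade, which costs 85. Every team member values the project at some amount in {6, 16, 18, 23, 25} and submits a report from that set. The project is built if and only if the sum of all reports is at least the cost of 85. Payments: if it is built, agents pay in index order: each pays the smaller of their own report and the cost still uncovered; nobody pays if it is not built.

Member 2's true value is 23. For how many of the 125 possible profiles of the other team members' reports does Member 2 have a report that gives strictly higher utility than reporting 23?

Others report (18, 25, 25): truth gives 0; report 18 gives 5 > 0. Violating.
Others report (23, 23, 23): truth gives 0; report 16 gives 7 > 0. Violating.
Others report (23, 23, 25): truth gives 0; report 16 gives 7 > 0. Violating.
Others report (23, 25, 23): truth gives 0; report 16 gives 7 > 0. Violating.
Others report (6, 6, 6): truth gives 0; no alternative beats it.
Others report (6, 6, 16): truth gives 0; no alternative beats it.
(Checking all 125 profiles: 11 have a profitable deviation, 114 do not.)

11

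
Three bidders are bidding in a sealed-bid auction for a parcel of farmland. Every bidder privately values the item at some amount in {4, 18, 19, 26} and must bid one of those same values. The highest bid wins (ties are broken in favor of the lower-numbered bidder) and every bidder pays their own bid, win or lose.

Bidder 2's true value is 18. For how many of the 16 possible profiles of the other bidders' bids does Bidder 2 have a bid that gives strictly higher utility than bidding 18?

Others bid (4, 19): truth gives -18; bid 19 gives -1 > -18. Violating.
Others bid (4, 26): truth gives -18; bid 4 gives -4 > -18. Violating.
Others bid (18, 4): truth gives -18; bid 19 gives -1 > -18. Violating.
Others bid (18, 18): truth gives -18; bid 19 gives -1 > -18. Violating.
Others bid (4, 4): truth gives 0; no alternative beats it.
Others bid (4, 18): truth gives 0; no alternative beats it.
(Checking all 16 profiles: 14 have a profitable deviation, 2 do not.)

14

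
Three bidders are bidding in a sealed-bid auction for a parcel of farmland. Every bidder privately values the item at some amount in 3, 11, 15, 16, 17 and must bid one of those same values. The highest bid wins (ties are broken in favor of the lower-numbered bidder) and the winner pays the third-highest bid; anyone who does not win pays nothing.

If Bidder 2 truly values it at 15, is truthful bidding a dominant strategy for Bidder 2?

Consider the case where Bidder 1 bids 3 and Bidder 3 bids 16.
Truthful bid 15: loses, pays 0, utility 0.
Bid 16 instead: wins, pays 3, utility 15 - 3 = 12.
Since 12 > 0, bidding 16 is strictly better here, so truthful bidding is not dominant.

No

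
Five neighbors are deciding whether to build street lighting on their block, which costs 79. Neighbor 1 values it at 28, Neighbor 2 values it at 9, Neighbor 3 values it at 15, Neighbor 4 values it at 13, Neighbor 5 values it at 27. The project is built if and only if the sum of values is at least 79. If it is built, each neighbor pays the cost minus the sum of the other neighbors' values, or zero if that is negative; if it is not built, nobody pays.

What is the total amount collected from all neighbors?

Total value 92 ≥ cost 79, so it is built.
Neighbor 1: others sum to 64; max(0, 79 - 64) = 15.
Neighbor 2: others sum to 83; max(0, 79 - 83) = 0.
Neighbor 3: others sum to 77; max(0, 79 - 77) = 2.
Neighbor 4: others sum to 79; max(0, 79 - 79) = 0.
Neighbor 5: others sum to 65; max(0, 79 - 65) = 14.
Total collected = 15 + 0 + 2 + 0 + 14 = 31.

31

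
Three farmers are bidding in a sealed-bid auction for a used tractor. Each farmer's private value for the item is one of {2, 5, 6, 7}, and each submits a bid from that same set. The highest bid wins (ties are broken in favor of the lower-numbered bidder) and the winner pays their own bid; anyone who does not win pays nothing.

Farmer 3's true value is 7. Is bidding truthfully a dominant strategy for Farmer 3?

No

Consider the case where Farmer 1 bids 2 and Farmer 2 bids 2.
Truthful bid 7: wins, pays 7, utility 7 - 7 = 0.
Bid 5 instead: wins, pays 5, utility 7 - 5 = 2.
Since 2 > 0, bidding 5 is strictly better here, so truthful bidding is not dominant.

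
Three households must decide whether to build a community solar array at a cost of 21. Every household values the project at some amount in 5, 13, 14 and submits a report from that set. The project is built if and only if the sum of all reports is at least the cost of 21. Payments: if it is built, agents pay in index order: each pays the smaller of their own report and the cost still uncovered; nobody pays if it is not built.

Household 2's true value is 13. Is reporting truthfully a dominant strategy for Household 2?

Consider the case where Household 1 reports 5 and Household 3 reports 13.
Truthful report 13: project built, pays 13, utility 13 - 13 = 0.
Report 5 instead: project built, pays 5, utility 13 - 5 = 8.
Since 8 > 0, reporting 5 is strictly better here, so truthful reporting is not dominant.

No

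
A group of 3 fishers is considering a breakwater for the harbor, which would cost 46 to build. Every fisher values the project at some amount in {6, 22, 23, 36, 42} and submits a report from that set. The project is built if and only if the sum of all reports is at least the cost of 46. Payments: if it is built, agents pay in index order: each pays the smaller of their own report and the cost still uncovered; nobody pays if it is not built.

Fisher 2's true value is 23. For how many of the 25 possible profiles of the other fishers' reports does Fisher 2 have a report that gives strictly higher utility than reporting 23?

19

Others report (6, 22): truth gives 0; report 22 gives 1 > 0. Violating.
Others report (6, 23): truth gives 0; report 22 gives 1 > 0. Violating.
Others report (6, 36): truth gives 0; report 6 gives 17 > 0. Violating.
Others report (6, 42): truth gives 0; report 6 gives 17 > 0. Violating.
Others report (6, 6): truth gives 0; no alternative beats it.
Others report (42, 6): truth gives 19; no alternative beats it.
(Checking all 25 profiles: 19 have a profitable deviation, 6 do not.)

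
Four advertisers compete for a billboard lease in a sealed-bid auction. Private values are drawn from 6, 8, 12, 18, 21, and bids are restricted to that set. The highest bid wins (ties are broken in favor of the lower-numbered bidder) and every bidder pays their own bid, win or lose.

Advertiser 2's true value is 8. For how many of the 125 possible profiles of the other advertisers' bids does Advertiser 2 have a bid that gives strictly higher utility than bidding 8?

121

Others bid (6, 6, 12): truth gives -8; bid 12 gives -4 > -8. Violating.
Others bid (6, 6, 18): truth gives -8; bid 6 gives -6 > -8. Violating.
Others bid (6, 6, 21): truth gives -8; bid 6 gives -6 > -8. Violating.
Others bid (6, 8, 12): truth gives -8; bid 12 gives -4 > -8. Violating.
Others bid (6, 6, 6): truth gives 0; no alternative beats it.
Others bid (6, 6, 8): truth gives 0; no alternative beats it.
(Checking all 125 profiles: 121 have a profitable deviation, 4 do not.)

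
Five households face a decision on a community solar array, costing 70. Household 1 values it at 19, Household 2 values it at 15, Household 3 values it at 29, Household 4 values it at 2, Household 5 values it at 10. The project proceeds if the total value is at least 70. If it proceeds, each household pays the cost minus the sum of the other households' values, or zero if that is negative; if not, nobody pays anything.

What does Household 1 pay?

14

Total value 75 ≥ cost 70, so the project is built.
The other households' values sum to 56.
Cost minus that sum is 70 - 56 = 14.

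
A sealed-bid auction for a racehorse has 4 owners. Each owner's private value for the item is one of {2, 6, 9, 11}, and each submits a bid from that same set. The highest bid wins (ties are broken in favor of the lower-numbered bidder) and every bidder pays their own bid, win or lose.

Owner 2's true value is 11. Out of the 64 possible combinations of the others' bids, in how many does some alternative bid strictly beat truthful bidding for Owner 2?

34

Others bid (2, 2, 2): truth gives 0; bid 6 gives 5 > 0. Violating.
Others bid (2, 2, 6): truth gives 0; bid 6 gives 5 > 0. Violating.
Others bid (2, 2, 9): truth gives 0; bid 9 gives 2 > 0. Violating.
Others bid (2, 6, 2): truth gives 0; bid 6 gives 5 > 0. Violating.
Others bid (2, 2, 11): truth gives 0; no alternative beats it.
Others bid (2, 6, 11): truth gives 0; no alternative beats it.
(Checking all 64 profiles: 34 have a profitable deviation, 30 do not.)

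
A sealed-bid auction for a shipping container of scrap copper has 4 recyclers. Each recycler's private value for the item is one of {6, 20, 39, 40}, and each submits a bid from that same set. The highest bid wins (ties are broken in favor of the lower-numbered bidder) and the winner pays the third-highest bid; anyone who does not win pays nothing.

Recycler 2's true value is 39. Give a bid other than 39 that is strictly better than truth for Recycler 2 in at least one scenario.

40

Suppose Recycler 1 bids 6, Recycler 3 bids 6 and Recycler 4 bids 40.
Bid 39: loses, pays 0, utility 0.
Bid 40: wins, pays 6, utility 39 - 6 = 33.
So bidding 40 beats truth here (33 > 0).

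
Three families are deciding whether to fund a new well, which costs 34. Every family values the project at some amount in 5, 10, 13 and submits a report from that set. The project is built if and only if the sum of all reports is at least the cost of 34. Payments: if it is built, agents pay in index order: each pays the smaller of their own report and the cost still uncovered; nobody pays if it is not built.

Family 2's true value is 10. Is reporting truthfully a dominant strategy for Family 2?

Check each profile of the others' reports and compare truth against every alternative report.
Others report (5, 5): truth gives 0, best alternative gives 0.
Others report (5, 10): truth gives 0, best alternative gives 0.
Others report (5, 13): truth gives 0, best alternative gives 0.
Others report (10, 5): truth gives 0, best alternative gives 0.
Others report (10, 10): truth gives 0, best alternative gives 0.
Others report (10, 13): truth gives 0, best alternative gives 0.
(Remaining 3 profiles checked similarly; truth is weakly best in each.)
In every case the truthful report is at least as good as any alternative, so it is a dominant strategy.

Yes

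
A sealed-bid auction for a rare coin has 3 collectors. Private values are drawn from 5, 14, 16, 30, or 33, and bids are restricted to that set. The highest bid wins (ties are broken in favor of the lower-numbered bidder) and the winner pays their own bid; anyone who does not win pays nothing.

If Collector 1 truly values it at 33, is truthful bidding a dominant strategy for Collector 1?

No

Consider the case where Collector 2 bids 5 and Collector 3 bids 5.
Truthful bid 33: wins, pays 33, utility 33 - 33 = 0.
Bid 5 instead: wins, pays 5, utility 33 - 5 = 28.
Since 28 > 0, bidding 5 is strictly better here, so truthful bidding is not dominant.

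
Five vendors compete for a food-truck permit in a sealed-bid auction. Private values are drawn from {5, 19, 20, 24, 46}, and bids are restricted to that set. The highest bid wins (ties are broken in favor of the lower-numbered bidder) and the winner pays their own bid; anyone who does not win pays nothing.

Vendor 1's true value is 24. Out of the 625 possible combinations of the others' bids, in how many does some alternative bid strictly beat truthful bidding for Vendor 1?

Others bid (5, 5, 5, 5): truth gives 0; bid 5 gives 19 > 0. Violating.
Others bid (5, 5, 5, 19): truth gives 0; bid 19 gives 5 > 0. Violating.
Others bid (5, 5, 5, 20): truth gives 0; bid 20 gives 4 > 0. Violating.
Others bid (5, 5, 19, 5): truth gives 0; bid 19 gives 5 > 0. Violating.
Others bid (5, 5, 5, 24): truth gives 0; no alternative beats it.
Others bid (5, 5, 5, 46): truth gives 0; no alternative beats it.
(Checking all 625 profiles: 81 have a profitable deviation, 544 do not.)

81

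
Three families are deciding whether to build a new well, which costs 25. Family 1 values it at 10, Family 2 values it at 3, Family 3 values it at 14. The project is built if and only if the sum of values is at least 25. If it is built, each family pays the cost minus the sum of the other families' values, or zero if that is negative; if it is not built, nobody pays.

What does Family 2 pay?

Total value 27 ≥ cost 25, so the project is built.
The other families' values sum to 24.
Cost minus that sum is 25 - 24 = 1.

1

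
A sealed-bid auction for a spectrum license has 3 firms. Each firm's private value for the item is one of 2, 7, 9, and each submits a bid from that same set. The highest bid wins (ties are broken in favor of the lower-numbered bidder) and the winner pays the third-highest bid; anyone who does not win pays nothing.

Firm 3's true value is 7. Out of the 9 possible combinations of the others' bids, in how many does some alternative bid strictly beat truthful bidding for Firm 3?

2

Others bid (2, 7): truth gives 0; bid 9 gives 5 > 0. Violating.
Others bid (7, 2): truth gives 0; bid 9 gives 5 > 0. Violating.
Others bid (2, 2): truth gives 5; no alternative beats it.
Others bid (2, 9): truth gives 0; no alternative beats it.
(Checking all 9 profiles: 2 have a profitable deviation, 7 do not.)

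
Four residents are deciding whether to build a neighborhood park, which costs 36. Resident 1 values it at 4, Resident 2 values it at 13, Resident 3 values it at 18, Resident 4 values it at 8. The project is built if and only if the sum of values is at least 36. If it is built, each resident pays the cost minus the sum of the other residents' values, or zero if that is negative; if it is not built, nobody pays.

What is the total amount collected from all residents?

18

Total value 43 ≥ cost 36, so it is built.
Resident 1: others sum to 39; max(0, 36 - 39) = 0.
Resident 2: others sum to 30; max(0, 36 - 30) = 6.
Resident 3: others sum to 25; max(0, 36 - 25) = 11.
Resident 4: others sum to 35; max(0, 36 - 35) = 1.
Total collected = 0 + 6 + 11 + 1 = 18.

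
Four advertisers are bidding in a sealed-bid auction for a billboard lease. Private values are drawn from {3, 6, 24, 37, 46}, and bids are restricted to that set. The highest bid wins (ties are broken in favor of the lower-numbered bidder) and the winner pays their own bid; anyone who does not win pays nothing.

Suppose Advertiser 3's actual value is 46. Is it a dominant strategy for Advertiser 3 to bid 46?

Consider the case where Advertiser 1 bids 3, Advertiser 2 bids 3 and Advertiser 4 bids 3.
Truthful bid 46: wins, pays 46, utility 46 - 46 = 0.
Bid 6 instead: wins, pays 6, utility 46 - 6 = 40.
Since 40 > 0, bidding 6 is strictly better here, so truthful bidding is not dominant.

No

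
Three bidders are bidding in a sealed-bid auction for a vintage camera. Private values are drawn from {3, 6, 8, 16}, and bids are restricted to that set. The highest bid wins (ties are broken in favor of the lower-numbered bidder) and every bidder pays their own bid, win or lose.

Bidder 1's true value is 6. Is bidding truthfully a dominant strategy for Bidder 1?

Consider the case where Bidder 2 bids 3 and Bidder 3 bids 3.
Truthful bid 6: wins, pays 6, utility 6 - 6 = 0.
Bid 3 instead: wins, pays 3, utility 6 - 3 = 3.
Since 3 > 0, bidding 3 is strictly better here, so truthful bidding is not dominant.

No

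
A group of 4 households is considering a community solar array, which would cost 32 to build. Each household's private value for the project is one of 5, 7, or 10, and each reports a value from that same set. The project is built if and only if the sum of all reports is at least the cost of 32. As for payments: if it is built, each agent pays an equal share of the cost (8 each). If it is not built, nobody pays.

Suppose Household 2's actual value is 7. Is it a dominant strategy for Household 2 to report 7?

No

Consider the case where Household 1 reports 5, Household 3 reports 10 and Household 4 reports 10.
Truthful report 7: project built, pays 8, utility 7 - 8 = -1.
Report 5 instead: project not built, utility 0.
Since 0 > -1, reporting 5 is strictly better here, so truthful reporting is not dominant.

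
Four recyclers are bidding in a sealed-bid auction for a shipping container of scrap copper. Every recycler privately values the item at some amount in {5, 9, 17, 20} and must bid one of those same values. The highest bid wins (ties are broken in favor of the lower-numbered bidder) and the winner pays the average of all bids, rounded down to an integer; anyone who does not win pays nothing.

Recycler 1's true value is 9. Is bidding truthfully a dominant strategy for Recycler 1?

No

Consider the case where Recycler 2 bids 5, Recycler 3 bids 5 and Recycler 4 bids 5.
Truthful bid 9: wins, pays 6, utility 9 - 6 = 3.
Bid 5 instead: wins, pays 5, utility 9 - 5 = 4.
Since 4 > 3, bidding 5 is strictly better here, so truthful bidding is not dominant.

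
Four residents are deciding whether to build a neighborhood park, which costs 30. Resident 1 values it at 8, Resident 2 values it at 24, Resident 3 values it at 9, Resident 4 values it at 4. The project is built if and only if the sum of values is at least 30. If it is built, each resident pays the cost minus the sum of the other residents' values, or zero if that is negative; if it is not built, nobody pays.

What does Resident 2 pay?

9

Total value 45 ≥ cost 30, so the project is built.
The other residents' values sum to 21.
Cost minus that sum is 30 - 21 = 9.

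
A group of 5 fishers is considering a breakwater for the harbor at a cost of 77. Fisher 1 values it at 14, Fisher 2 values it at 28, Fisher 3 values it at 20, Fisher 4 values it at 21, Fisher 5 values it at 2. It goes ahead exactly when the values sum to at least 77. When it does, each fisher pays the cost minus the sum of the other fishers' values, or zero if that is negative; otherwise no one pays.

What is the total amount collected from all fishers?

51

Total value 85 ≥ cost 77, so it is built.
Fisher 1: others sum to 71; max(0, 77 - 71) = 6.
Fisher 2: others sum to 57; max(0, 77 - 57) = 20.
Fisher 3: others sum to 65; max(0, 77 - 65) = 12.
Fisher 4: others sum to 64; max(0, 77 - 64) = 13.
Fisher 5: others sum to 83; max(0, 77 - 83) = 0.
Total collected = 6 + 20 + 12 + 13 + 0 = 51.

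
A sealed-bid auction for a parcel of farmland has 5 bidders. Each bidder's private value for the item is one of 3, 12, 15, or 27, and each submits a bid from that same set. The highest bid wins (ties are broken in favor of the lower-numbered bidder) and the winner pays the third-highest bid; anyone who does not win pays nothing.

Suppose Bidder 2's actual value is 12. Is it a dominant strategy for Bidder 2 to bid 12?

Consider the case where Bidder 1 bids 3, Bidder 3 bids 3, Bidder 4 bids 3 and Bidder 5 bids 15.
Truthful bid 12: loses, pays 0, utility 0.
Bid 15 instead: wins, pays 3, utility 12 - 3 = 9.
Since 9 > 0, bidding 15 is strictly better here, so truthful bidding is not dominant.

No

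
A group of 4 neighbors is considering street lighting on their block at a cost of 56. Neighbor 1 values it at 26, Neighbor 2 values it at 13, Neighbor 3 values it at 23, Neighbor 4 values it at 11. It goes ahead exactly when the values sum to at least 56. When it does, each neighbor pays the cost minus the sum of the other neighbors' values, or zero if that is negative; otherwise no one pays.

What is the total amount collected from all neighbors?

Total value 73 ≥ cost 56, so it is built.
Neighbor 1: others sum to 47; max(0, 56 - 47) = 9.
Neighbor 2: others sum to 60; max(0, 56 - 60) = 0.
Neighbor 3: others sum to 50; max(0, 56 - 50) = 6.
Neighbor 4: others sum to 62; max(0, 56 - 62) = 0.
Total collected = 9 + 0 + 6 + 0 = 15.

15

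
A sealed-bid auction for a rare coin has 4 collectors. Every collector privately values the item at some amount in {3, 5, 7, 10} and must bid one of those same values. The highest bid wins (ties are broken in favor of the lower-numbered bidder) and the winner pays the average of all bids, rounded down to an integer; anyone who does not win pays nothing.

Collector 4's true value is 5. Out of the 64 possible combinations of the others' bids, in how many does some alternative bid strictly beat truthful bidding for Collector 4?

Others bid (3, 3, 5): truth gives 0; bid 7 gives 1 > 0. Violating.
Others bid (3, 5, 3): truth gives 0; bid 7 gives 1 > 0. Violating.
Others bid (5, 3, 3): truth gives 0; bid 7 gives 1 > 0. Violating.
Others bid (3, 3, 3): truth gives 2; no alternative beats it.
Others bid (3, 3, 7): truth gives 0; no alternative beats it.
(Checking all 64 profiles: 3 have a profitable deviation, 61 do not.)

3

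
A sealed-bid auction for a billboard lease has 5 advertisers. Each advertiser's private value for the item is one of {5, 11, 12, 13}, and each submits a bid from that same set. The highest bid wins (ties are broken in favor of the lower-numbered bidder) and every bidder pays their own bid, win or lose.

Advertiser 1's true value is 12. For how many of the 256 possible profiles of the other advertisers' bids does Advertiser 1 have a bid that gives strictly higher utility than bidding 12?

191

Others bid (5, 5, 5, 5): truth gives 0; bid 5 gives 7 > 0. Violating.
Others bid (5, 5, 5, 11): truth gives 0; bid 11 gives 1 > 0. Violating.
Others bid (5, 5, 5, 13): truth gives -12; bid 13 gives -1 > -12. Violating.
Others bid (5, 5, 11, 5): truth gives 0; bid 11 gives 1 > 0. Violating.
Others bid (5, 5, 5, 12): truth gives 0; no alternative beats it.
Others bid (5, 5, 11, 12): truth gives 0; no alternative beats it.
(Checking all 256 profiles: 191 have a profitable deviation, 65 do not.)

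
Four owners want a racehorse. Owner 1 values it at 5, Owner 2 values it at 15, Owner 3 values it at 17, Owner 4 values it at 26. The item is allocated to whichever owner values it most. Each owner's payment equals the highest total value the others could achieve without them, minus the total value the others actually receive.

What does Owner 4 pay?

Owner 4 has the highest value and receives the item.
Without Owner 4, the item would go to the next-highest value, 17, so the others could achieve 17.
With Owner 4 present and winning, the others receive nothing, so their total is 0.
Payment = 17 - 0 = 17.

17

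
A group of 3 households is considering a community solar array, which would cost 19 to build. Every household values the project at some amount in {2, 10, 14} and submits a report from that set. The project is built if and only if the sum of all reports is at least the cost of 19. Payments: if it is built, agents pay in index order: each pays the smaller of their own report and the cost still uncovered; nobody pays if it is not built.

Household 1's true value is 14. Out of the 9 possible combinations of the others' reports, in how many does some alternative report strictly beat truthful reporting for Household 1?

8

Others report (2, 10): truth gives 0; report 10 gives 4 > 0. Violating.
Others report (2, 14): truth gives 0; report 10 gives 4 > 0. Violating.
Others report (10, 2): truth gives 0; report 10 gives 4 > 0. Violating.
Others report (10, 10): truth gives 0; report 2 gives 12 > 0. Violating.
Others report (2, 2): truth gives 0; no alternative beats it.
(Checking all 9 profiles: 8 have a profitable deviation, 1 does not.)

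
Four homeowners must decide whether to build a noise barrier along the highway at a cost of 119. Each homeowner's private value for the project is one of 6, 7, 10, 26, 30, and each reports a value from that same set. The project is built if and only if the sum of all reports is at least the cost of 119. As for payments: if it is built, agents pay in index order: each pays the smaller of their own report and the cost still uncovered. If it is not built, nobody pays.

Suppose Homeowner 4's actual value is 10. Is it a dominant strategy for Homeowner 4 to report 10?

Yes

Check each profile of the others' reports and compare truth against every alternative report.
Others report (6, 6, 6): truth gives 0, best alternative gives 0.
Others report (6, 6, 7): truth gives 0, best alternative gives 0.
Others report (6, 6, 10): truth gives 0, best alternative gives 0.
Others report (6, 6, 26): truth gives 0, best alternative gives 0.
Others report (6, 6, 30): truth gives 0, best alternative gives 0.
Others report (6, 7, 6): truth gives 0, best alternative gives 0.
(Remaining 119 profiles checked similarly; truth is weakly best in each.)
In every case the truthful report is at least as good as any alternative, so it is a dominant strategy.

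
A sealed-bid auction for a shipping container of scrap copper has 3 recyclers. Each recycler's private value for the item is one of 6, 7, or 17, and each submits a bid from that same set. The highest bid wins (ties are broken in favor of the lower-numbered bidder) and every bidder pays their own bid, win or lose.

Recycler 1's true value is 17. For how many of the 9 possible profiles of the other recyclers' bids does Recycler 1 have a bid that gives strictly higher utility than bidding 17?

4

Others bid (6, 6): truth gives 0; bid 6 gives 11 > 0. Violating.
Others bid (6, 7): truth gives 0; bid 7 gives 10 > 0. Violating.
Others bid (7, 6): truth gives 0; bid 7 gives 10 > 0. Violating.
Others bid (7, 7): truth gives 0; bid 7 gives 10 > 0. Violating.
Others bid (6, 17): truth gives 0; no alternative beats it.
Others bid (7, 17): truth gives 0; no alternative beats it.
(Checking all 9 profiles: 4 have a profitable deviation, 5 do not.)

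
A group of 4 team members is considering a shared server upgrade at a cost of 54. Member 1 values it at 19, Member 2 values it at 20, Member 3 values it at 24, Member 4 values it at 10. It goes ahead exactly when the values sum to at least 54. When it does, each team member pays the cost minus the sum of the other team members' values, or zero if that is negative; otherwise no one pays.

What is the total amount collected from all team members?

6

Total value 73 ≥ cost 54, so it is built.
Member 1: others sum to 54; max(0, 54 - 54) = 0.
Member 2: others sum to 53; max(0, 54 - 53) = 1.
Member 3: others sum to 49; max(0, 54 - 49) = 5.
Member 4: others sum to 63; max(0, 54 - 63) = 0.
Total collected = 0 + 1 + 5 + 0 = 6.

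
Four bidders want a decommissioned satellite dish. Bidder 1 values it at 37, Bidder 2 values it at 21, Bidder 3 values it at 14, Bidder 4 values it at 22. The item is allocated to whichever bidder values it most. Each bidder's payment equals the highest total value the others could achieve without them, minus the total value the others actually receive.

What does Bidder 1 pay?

Bidder 1 has the highest value and receives the item.
Without Bidder 1, the item would go to the next-highest value, 22, so the others could achieve 22.
With Bidder 1 present and winning, the others receive nothing, so their total is 0.
Payment = 22 - 0 = 22.

22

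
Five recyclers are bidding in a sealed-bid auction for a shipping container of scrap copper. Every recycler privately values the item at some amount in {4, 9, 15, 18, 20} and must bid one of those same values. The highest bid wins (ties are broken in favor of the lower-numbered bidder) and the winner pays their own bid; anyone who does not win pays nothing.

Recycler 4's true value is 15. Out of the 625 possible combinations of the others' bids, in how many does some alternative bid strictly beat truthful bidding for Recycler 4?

2

Others bid (4, 4, 4, 4): truth gives 0; bid 9 gives 6 > 0. Violating.
Others bid (4, 4, 4, 9): truth gives 0; bid 9 gives 6 > 0. Violating.
Others bid (4, 4, 4, 15): truth gives 0; no alternative beats it.
Others bid (4, 4, 4, 18): truth gives 0; no alternative beats it.
(Checking all 625 profiles: 2 have a profitable deviation, 623 do not.)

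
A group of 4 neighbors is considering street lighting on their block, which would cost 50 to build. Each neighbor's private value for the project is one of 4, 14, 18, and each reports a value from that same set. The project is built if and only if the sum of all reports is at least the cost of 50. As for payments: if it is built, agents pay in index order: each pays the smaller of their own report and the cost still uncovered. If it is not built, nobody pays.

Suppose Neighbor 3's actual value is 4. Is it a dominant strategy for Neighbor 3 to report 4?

Yes

Check each profile of the others' reports and compare truth against every alternative report.
Others report (4, 14, 18): truth gives 0, best alternative gives -10.
Others report (4, 18, 14): truth gives 0, best alternative gives -10.
Others report (4, 18, 18): truth gives 0, best alternative gives -10.
Others report (14, 4, 18): truth gives 0, best alternative gives -10.
Others report (14, 14, 14): truth gives 0, best alternative gives -10.
Others report (14, 14, 18): truth gives 0, best alternative gives -10.
(Remaining 21 profiles checked similarly; truth is weakly best in each.)
In every case the truthful report is at least as good as any alternative, so it is a dominant strategy.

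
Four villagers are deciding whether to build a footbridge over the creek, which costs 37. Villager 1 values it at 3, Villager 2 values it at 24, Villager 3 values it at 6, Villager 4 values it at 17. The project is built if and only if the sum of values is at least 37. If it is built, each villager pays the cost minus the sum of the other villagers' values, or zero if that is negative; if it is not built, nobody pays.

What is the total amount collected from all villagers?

Total value 50 ≥ cost 37, so it is built.
Villager 1: others sum to 47; max(0, 37 - 47) = 0.
Villager 2: others sum to 26; max(0, 37 - 26) = 11.
Villager 3: others sum to 44; max(0, 37 - 44) = 0.
Villager 4: others sum to 33; max(0, 37 - 33) = 4.
Total collected = 0 + 11 + 0 + 4 = 15.

15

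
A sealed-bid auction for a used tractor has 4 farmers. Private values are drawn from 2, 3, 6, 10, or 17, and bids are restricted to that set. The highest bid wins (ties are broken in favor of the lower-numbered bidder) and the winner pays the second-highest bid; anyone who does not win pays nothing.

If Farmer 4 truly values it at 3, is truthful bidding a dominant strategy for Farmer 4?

Yes

Check each profile of the others' bids and compare truth against every alternative bid.
Others bid (2, 2, 2): truth gives 1, best alternative gives 1.
Others bid (2, 2, 3): truth gives 0, best alternative gives 0.
Others bid (2, 2, 6): truth gives 0, best alternative gives 0.
Others bid (2, 2, 10): truth gives 0, best alternative gives 0.
Others bid (2, 2, 17): truth gives 0, best alternative gives 0.
Others bid (2, 3, 2): truth gives 0, best alternative gives 0.
(Remaining 119 profiles checked similarly; truth is weakly best in each.)
In every case the truthful bid is at least as good as any alternative, so it is a dominant strategy.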